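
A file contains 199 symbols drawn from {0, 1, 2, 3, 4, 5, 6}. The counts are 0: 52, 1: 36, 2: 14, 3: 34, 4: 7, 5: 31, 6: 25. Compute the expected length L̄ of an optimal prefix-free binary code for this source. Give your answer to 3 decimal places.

2.663 bits/symbol

Probabilities are the counts divided by 199.
Repeatedly combine the two least-probable nodes; the expected code length is the sum of the merged weights.
merge 7/199 + 14/199 → 21/199
merge 21/199 + 25/199 → 46/199
merge 31/199 + 34/199 → 65/199
merge 36/199 + 46/199 → 82/199
merge 52/199 + 65/199 → 117/199
merge 82/199 + 117/199 → 1
L = 21/199 + 46/199 + 65/199 + 82/199 + 117/199 + 1 = 530/199 ≈ 2.663 bits/symbol.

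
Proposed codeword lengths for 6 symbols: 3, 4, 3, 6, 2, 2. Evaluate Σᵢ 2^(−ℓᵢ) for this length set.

0.828125

With common denominator 2^6 = 64: Σ 2^(−ℓᵢ) = 8/64 + 4/64 + 8/64 + 1/64 + 16/64 + 16/64 = 53/64 = 0.828125.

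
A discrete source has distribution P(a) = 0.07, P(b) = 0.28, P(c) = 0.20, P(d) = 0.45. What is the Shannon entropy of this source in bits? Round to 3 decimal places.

H = −Σ pᵢ log₂ pᵢ.
−0.07·log₂(0.07) = 0.2686
−0.28·log₂(0.28) = 0.5142
−0.20·log₂(0.20) = 0.4644
−0.45·log₂(0.45) = 0.5184
Sum ≈ 1.7656 → 1.766 bits.

1.766 bits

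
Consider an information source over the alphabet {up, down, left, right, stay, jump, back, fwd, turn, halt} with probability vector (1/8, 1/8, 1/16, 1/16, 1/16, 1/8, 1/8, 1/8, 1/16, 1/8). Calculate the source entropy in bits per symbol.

Each probability is a power of 1/2, so log₂(1/p) is an integer.
H = Σ p·log₂(1/p) = 1/8·3 + 1/8·3 + 1/16·4 + 1/16·4 + 1/16·4 + 1/8·3 + 1/8·3 + 1/8·3 + 1/16·4 + 1/8·3 = 3.25 bits.

3.25 bits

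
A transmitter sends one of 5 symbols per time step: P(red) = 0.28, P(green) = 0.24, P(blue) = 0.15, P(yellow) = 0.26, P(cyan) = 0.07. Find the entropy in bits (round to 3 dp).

H = −Σ pᵢ log₂ pᵢ.
−0.28·log₂(0.28) = 0.5142
−0.24·log₂(0.24) = 0.4941
−0.15·log₂(0.15) = 0.4105
−0.26·log₂(0.26) = 0.5053
−0.07·log₂(0.07) = 0.2686
Sum ≈ 2.1927 → 2.193 bits.

2.193 bits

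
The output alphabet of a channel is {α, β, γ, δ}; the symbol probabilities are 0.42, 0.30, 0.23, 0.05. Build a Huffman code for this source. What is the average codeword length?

1.86 bits/symbol

Repeatedly combine the two least-probable nodes; the expected code length is the sum of the merged weights.
merge 1/20 + 23/100 → 7/25
merge 7/25 + 3/10 → 29/50
merge 21/50 + 29/50 → 1
L = 7/25 + 29/50 + 1 = 93/50 = 1.86 bits/symbol.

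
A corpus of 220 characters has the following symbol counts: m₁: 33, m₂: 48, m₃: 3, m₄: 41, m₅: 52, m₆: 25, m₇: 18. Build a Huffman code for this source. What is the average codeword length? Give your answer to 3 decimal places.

2.641 bits/symbol

Probabilities are the counts divided by 220.
Repeatedly combine the two least-probable nodes; the expected code length is the sum of the merged weights.
merge 3/220 + 9/110 → 21/220
merge 21/220 + 5/44 → 23/110
merge 3/20 + 41/220 → 37/110
merge 23/110 + 12/55 → 47/110
merge 13/55 + 37/110 → 63/110
merge 47/110 + 63/110 → 1
L = 21/220 + 23/110 + 37/110 + 47/110 + 63/110 + 1 = 581/220 ≈ 2.641 bits/symbol.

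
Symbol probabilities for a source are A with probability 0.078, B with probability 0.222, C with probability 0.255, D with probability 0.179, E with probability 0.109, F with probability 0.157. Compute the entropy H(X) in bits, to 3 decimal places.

H = −Σ pᵢ log₂ pᵢ.
−0.078·log₂(0.078) = 0.2871
−0.222·log₂(0.222) = 0.4820
−0.255·log₂(0.255) = 0.5027
−0.179·log₂(0.179) = 0.4443
−0.109·log₂(0.109) = 0.3485
−0.157·log₂(0.157) = 0.4194
Sum ≈ 2.4840 → 2.484 bits.

2.484 bits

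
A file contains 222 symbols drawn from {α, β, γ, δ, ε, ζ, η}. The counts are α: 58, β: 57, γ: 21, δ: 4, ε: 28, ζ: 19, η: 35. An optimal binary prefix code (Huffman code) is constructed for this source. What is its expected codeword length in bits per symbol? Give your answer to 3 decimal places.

Probabilities are the counts divided by 222.
Repeatedly combine the two least-probable nodes; the expected code length is the sum of the merged weights.
merge 2/111 + 19/222 → 23/222
merge 7/74 + 23/222 → 22/111
merge 14/111 + 35/222 → 21/74
merge 22/111 + 19/74 → 101/222
merge 29/111 + 21/74 → 121/222
merge 101/222 + 121/222 → 1
L = 23/222 + 22/111 + 21/74 + 101/222 + 121/222 + 1 = 287/111 ≈ 2.586 bits/symbol.

2.586 bits/symbol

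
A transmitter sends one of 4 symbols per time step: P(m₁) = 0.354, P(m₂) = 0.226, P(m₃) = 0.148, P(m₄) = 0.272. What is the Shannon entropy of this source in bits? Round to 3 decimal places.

1.934 bits

H = −Σ pᵢ log₂ pᵢ.
−0.354·log₂(0.354) = 0.5304
−0.226·log₂(0.226) = 0.4849
−0.148·log₂(0.148) = 0.4079
−0.272·log₂(0.272) = 0.5109
Sum ≈ 1.9341 → 1.934 bits.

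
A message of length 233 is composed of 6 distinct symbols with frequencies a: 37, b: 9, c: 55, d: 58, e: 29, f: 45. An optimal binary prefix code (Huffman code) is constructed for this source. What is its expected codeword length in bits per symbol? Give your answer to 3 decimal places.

Probabilities are the counts divided by 233.
Repeatedly combine the two least-probable nodes; the expected code length is the sum of the merged weights.
merge 9/233 + 29/233 → 38/233
merge 37/233 + 38/233 → 75/233
merge 45/233 + 55/233 → 100/233
merge 58/233 + 75/233 → 133/233
merge 100/233 + 133/233 → 1
L = 38/233 + 75/233 + 100/233 + 133/233 + 1 = 579/233 ≈ 2.485 bits/symbol.

2.485 bits/symbol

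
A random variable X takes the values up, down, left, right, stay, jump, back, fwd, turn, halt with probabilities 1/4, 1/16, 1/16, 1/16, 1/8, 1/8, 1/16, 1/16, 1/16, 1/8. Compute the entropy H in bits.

Each probability is a power of 1/2, so log₂(1/p) is an integer.
H = Σ p·log₂(1/p) = 1/4·2 + 1/16·4 + 1/16·4 + 1/16·4 + 1/8·3 + 1/8·3 + 1/16·4 + 1/16·4 + 1/16·4 + 1/8·3 = 3.125 bits.

3.125 bits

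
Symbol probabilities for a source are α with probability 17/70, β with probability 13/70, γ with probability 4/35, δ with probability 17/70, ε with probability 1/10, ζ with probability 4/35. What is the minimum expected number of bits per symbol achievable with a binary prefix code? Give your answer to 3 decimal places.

2.514 bits/symbol

Repeatedly combine the two least-probable nodes; the expected code length is the sum of the merged weights.
merge 1/10 + 4/35 → 3/14
merge 4/35 + 13/70 → 3/10
merge 3/14 + 17/70 → 16/35
merge 17/70 + 3/10 → 19/35
merge 16/35 + 19/35 → 1
L = 3/14 + 3/10 + 16/35 + 19/35 + 1 = 88/35 ≈ 2.514 bits/symbol.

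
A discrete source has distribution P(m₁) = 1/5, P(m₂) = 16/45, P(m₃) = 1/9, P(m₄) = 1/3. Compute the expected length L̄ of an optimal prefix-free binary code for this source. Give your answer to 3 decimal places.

1.956 bits/symbol

Repeatedly combine the two least-probable nodes; the expected code length is the sum of the merged weights.
merge 1/9 + 1/5 → 14/45
merge 14/45 + 1/3 → 29/45
merge 16/45 + 29/45 → 1
L = 14/45 + 29/45 + 1 = 88/45 ≈ 1.956 bits/symbol.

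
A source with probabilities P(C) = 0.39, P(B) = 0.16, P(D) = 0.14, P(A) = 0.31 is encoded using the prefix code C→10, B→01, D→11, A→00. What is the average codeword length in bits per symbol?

L̄ = Σ pᵢ·ℓᵢ = 0.39·2 + 0.16·2 + 0.14·2 + 0.31·2 = 2 bits/symbol.

2 bits/symbol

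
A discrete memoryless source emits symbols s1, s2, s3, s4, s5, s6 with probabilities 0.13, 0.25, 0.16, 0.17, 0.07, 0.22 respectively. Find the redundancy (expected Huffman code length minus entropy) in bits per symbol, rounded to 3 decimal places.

Entropy H = −Σ p log₂ p ≈ 2.4894 bits.
Huffman merges: 7/100+13/100→1/5; 4/25+17/100→33/100; 1/5+11/50→21/50; 1/4+33/100→29/50; 21/50+29/50→1. L = 253/100 ≈ 2.5300.
L − H = 2.5300 − 2.4894 = 0.041 bits.

0.041 bits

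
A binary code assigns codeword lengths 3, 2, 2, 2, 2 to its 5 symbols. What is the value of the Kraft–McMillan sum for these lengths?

With common denominator 2^3 = 8: Σ 2^(−ℓᵢ) = 1/8 + 2/8 + 2/8 + 2/8 + 2/8 = 9/8 = 1.125.

1.125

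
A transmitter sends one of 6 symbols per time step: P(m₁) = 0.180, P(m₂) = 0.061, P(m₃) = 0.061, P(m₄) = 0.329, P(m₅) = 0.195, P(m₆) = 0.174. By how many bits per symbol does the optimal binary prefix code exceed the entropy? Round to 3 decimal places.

Entropy H = −Σ p log₂ p ≈ 2.3641 bits.
Huffman merges: 61/1000+61/1000→61/500; 61/500+87/500→37/125; 9/50+39/200→3/8; 37/125+329/1000→5/8; 3/8+5/8→1. L = 1209/500 ≈ 2.4180.
L − H = 2.4180 − 2.3641 = 0.054 bits.

0.054 bits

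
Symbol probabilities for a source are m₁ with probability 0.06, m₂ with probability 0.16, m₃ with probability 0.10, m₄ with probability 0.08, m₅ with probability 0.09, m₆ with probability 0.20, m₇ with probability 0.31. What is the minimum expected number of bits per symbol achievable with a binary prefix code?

2.63 bits/symbol

Repeatedly combine the two least-probable nodes; the expected code length is the sum of the merged weights.
merge 3/50 + 2/25 → 7/50
merge 9/100 + 1/10 → 19/100
merge 7/50 + 4/25 → 3/10
merge 19/100 + 1/5 → 39/100
merge 3/10 + 31/100 → 61/100
merge 39/100 + 61/100 → 1
L = 7/50 + 19/100 + 3/10 + 39/100 + 61/100 + 1 = 263/100 = 2.63 bits/symbol.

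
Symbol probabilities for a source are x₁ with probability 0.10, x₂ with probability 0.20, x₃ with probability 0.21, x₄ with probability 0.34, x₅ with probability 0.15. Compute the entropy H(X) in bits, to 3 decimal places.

H = −Σ pᵢ log₂ pᵢ.
−0.10·log₂(0.10) = 0.3322
−0.20·log₂(0.20) = 0.4644
−0.21·log₂(0.21) = 0.4728
−0.34·log₂(0.34) = 0.5292
−0.15·log₂(0.15) = 0.4105
Sum ≈ 2.2091 → 2.209 bits.

2.209 bits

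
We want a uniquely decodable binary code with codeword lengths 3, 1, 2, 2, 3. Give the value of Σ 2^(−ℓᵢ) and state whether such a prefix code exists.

With common denominator 2^3 = 8: Σ 2^(−ℓᵢ) = 1/8 + 4/8 + 2/8 + 2/8 + 1/8 = 10/8 = 1.25.
Kraft's inequality requires Σ ≤ 1; here Σ = 1.25 > 1, so no such prefix code exists.

1.25; no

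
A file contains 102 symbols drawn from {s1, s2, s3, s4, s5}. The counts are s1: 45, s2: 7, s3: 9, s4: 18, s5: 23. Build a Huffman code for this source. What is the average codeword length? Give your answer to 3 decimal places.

2.049 bits/symbol

Probabilities are the counts divided by 102.
Repeatedly combine the two least-probable nodes; the expected code length is the sum of the merged weights.
merge 7/102 + 3/34 → 8/51
merge 8/51 + 3/17 → 1/3
merge 23/102 + 1/3 → 19/34
merge 15/34 + 19/34 → 1
L = 8/51 + 1/3 + 19/34 + 1 = 209/102 ≈ 2.049 bits/symbol.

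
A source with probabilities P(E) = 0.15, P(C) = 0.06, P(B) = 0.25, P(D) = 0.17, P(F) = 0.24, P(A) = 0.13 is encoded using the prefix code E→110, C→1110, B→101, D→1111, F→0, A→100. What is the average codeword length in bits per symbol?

L̄ = Σ pᵢ·ℓᵢ = 0.15·3 + 0.06·4 + 0.25·3 + 0.17·4 + 0.24·1 + 0.13·3 = 2.75 bits/symbol.

2.75 bits/symbol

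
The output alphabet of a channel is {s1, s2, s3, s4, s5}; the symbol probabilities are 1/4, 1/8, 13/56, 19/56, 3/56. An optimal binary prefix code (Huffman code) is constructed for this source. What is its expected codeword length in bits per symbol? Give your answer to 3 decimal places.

2.179 bits/symbol

Repeatedly combine the two least-probable nodes; the expected code length is the sum of the merged weights.
merge 3/56 + 1/8 → 5/28
merge 5/28 + 13/56 → 23/56
merge 1/4 + 19/56 → 33/56
merge 23/56 + 33/56 → 1
L = 5/28 + 23/56 + 33/56 + 1 = 61/28 ≈ 2.179 bits/symbol.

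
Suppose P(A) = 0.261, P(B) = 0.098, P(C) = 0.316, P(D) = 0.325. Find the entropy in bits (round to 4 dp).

H = −Σ pᵢ log₂ pᵢ.
−0.261·log₂(0.261) = 0.5058
−0.098·log₂(0.098) = 0.3284
−0.316·log₂(0.316) = 0.5252
−0.325·log₂(0.325) = 0.5270
Sum ≈ 1.8864 → 1.8864 bits.

1.8864 bits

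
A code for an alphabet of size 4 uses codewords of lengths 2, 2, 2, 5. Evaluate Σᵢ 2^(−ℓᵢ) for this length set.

0.78125

With common denominator 2^5 = 32: Σ 2^(−ℓᵢ) = 8/32 + 8/32 + 8/32 + 1/32 = 25/32 = 0.78125.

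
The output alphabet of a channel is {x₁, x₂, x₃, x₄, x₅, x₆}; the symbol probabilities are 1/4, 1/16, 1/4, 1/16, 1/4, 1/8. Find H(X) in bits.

Each probability is a power of 1/2, so log₂(1/p) is an integer.
H = Σ p·log₂(1/p) = 1/4·2 + 1/16·4 + 1/4·2 + 1/16·4 + 1/4·2 + 1/8·3 = 2.375 bits.

2.375 bits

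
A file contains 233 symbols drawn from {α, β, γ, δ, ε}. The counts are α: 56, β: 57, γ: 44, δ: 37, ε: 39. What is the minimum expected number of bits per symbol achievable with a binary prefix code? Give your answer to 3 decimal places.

2.326 bits/symbol

Probabilities are the counts divided by 233.
Repeatedly combine the two least-probable nodes; the expected code length is the sum of the merged weights.
merge 37/233 + 39/233 → 76/233
merge 44/233 + 56/233 → 100/233
merge 57/233 + 76/233 → 133/233
merge 100/233 + 133/233 → 1
L = 76/233 + 100/233 + 133/233 + 1 = 542/233 ≈ 2.326 bits/symbol.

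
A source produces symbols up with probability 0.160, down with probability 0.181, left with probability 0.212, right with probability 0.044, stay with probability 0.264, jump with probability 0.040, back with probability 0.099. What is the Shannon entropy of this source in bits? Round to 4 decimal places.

H = −Σ pᵢ log₂ pᵢ.
−0.160·log₂(0.160) = 0.4230
−0.181·log₂(0.181) = 0.4463
−0.212·log₂(0.212) = 0.4744
−0.044·log₂(0.044) = 0.1983
−0.264·log₂(0.264) = 0.5072
−0.040·log₂(0.040) = 0.1858
−0.099·log₂(0.099) = 0.3303
Sum ≈ 2.5654 → 2.5654 bits.

2.5654 bits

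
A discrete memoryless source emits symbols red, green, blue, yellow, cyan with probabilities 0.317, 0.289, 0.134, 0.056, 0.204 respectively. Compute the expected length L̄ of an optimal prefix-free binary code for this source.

Repeatedly combine the two least-probable nodes; the expected code length is the sum of the merged weights.
merge 7/125 + 67/500 → 19/100
merge 19/100 + 51/250 → 197/500
merge 289/1000 + 317/1000 → 303/500
merge 197/500 + 303/500 → 1
L = 19/100 + 197/500 + 303/500 + 1 = 219/100 = 2.19 bits/symbol.

2.19 bits/symbol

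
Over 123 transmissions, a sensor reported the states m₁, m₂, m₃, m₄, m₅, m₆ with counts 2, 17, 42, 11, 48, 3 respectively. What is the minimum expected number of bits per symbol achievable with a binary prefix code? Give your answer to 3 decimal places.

Probabilities are the counts divided by 123.
Repeatedly combine the two least-probable nodes; the expected code length is the sum of the merged weights.
merge 2/123 + 1/41 → 5/123
merge 5/123 + 11/123 → 16/123
merge 16/123 + 17/123 → 11/41
merge 11/41 + 14/41 → 25/41
merge 16/41 + 25/41 → 1
L = 5/123 + 16/123 + 11/41 + 25/41 + 1 = 84/41 ≈ 2.049 bits/symbol.

2.049 bits/symbol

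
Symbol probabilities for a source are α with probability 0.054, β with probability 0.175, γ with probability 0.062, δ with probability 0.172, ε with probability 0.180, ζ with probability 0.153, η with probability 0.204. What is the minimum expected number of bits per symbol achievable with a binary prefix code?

Repeatedly combine the two least-probable nodes; the expected code length is the sum of the merged weights.
merge 27/500 + 31/500 → 29/250
merge 29/250 + 153/1000 → 269/1000
merge 43/250 + 7/40 → 347/1000
merge 9/50 + 51/250 → 48/125
merge 269/1000 + 347/1000 → 77/125
merge 48/125 + 77/125 → 1
L = 29/250 + 269/1000 + 347/1000 + 48/125 + 77/125 + 1 = 683/250 = 2.732 bits/symbol.

2.732 bits/symbol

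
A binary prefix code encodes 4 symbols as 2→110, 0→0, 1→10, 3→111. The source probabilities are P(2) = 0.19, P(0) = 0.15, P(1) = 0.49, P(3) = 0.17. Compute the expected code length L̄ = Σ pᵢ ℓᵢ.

L̄ = Σ pᵢ·ℓᵢ = 0.19·3 + 0.15·1 + 0.49·2 + 0.17·3 = 2.21 bits/symbol.

2.21 bits/symbol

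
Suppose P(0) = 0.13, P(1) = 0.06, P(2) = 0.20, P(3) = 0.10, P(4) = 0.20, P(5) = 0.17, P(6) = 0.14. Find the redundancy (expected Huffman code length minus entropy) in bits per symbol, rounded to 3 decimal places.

Entropy H = −Σ p log₂ p ≈ 2.7188 bits.
Huffman merges: 3/50+1/10→4/25; 13/100+7/50→27/100; 4/25+17/100→33/100; 1/5+1/5→2/5; 27/100+33/100→3/5; 2/5+3/5→1. L = 69/25 ≈ 2.7600.
L − H = 2.7600 − 2.7188 = 0.041 bits.

0.041 bits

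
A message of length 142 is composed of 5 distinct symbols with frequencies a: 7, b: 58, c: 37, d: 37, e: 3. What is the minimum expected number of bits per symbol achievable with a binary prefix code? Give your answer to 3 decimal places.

Probabilities are the counts divided by 142.
Repeatedly combine the two least-probable nodes; the expected code length is the sum of the merged weights.
merge 3/142 + 7/142 → 5/71
merge 5/71 + 37/142 → 47/142
merge 37/142 + 47/142 → 42/71
merge 29/71 + 42/71 → 1
L = 5/71 + 47/142 + 42/71 + 1 = 283/142 ≈ 1.993 bits/symbol.

1.993 bits/symbol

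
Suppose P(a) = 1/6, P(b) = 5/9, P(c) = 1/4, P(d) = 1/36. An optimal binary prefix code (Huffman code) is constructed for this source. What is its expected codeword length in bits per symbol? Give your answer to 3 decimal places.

1.639 bits/symbol

Repeatedly combine the two least-probable nodes; the expected code length is the sum of the merged weights.
merge 1/36 + 1/6 → 7/36
merge 7/36 + 1/4 → 4/9
merge 4/9 + 5/9 → 1
L = 7/36 + 4/9 + 1 = 59/36 ≈ 1.639 bits/symbol.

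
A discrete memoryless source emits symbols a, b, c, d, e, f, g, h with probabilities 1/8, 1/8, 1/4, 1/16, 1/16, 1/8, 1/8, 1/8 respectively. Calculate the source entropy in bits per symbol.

Each probability is a power of 1/2, so log₂(1/p) is an integer.
H = Σ p·log₂(1/p) = 1/8·3 + 1/8·3 + 1/4·2 + 1/16·4 + 1/16·4 + 1/8·3 + 1/8·3 + 1/8·3 = 2.875 bits.

2.875 bits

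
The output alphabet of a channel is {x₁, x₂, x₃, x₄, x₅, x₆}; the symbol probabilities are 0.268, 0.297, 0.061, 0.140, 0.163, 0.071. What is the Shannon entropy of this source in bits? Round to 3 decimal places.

2.370 bits

H = −Σ pᵢ log₂ pᵢ.
−0.268·log₂(0.268) = 0.5091
−0.297·log₂(0.297) = 0.5202
−0.061·log₂(0.061) = 0.2461
−0.140·log₂(0.140) = 0.3971
−0.163·log₂(0.163) = 0.4266
−0.071·log₂(0.071) = 0.2709
Sum ≈ 2.3701 → 2.370 bits.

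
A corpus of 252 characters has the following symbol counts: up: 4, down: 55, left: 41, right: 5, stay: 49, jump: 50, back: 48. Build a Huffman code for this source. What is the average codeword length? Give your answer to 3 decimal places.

2.619 bits/symbol

Probabilities are the counts divided by 252.
Repeatedly combine the two least-probable nodes; the expected code length is the sum of the merged weights.
merge 1/63 + 5/252 → 1/28
merge 1/28 + 41/252 → 25/126
merge 4/21 + 7/36 → 97/252
merge 25/126 + 25/126 → 25/63
merge 55/252 + 97/252 → 38/63
merge 25/63 + 38/63 → 1
L = 1/28 + 25/126 + 97/252 + 25/63 + 38/63 + 1 = 55/21 ≈ 2.619 bits/symbol.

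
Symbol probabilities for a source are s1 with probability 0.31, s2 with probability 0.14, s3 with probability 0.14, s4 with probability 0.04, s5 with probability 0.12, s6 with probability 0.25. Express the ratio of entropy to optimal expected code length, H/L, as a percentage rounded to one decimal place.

Entropy H = −Σ p log₂ p ≈ 2.3708 bits.
Huffman merges: 1/25+3/25→4/25; 7/50+7/50→7/25; 4/25+1/4→41/100; 7/25+31/100→59/100; 41/100+59/100→1. L = 61/25 ≈ 2.4400.
Efficiency = H/L = 2.3708/2.4400 = 97.2%.

97.2%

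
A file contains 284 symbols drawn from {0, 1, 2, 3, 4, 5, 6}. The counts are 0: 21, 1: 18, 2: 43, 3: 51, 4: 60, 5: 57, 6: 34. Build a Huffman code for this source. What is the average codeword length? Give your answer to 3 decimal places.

2.725 bits/symbol

Probabilities are the counts divided by 284.
Repeatedly combine the two least-probable nodes; the expected code length is the sum of the merged weights.
merge 9/142 + 21/284 → 39/284
merge 17/142 + 39/284 → 73/284
merge 43/284 + 51/284 → 47/142
merge 57/284 + 15/71 → 117/284
merge 73/284 + 47/142 → 167/284
merge 117/284 + 167/284 → 1
L = 39/284 + 73/284 + 47/142 + 117/284 + 167/284 + 1 = 387/142 ≈ 2.725 bits/symbol.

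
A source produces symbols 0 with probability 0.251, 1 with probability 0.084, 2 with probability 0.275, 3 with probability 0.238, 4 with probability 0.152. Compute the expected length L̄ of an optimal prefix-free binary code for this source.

Repeatedly combine the two least-probable nodes; the expected code length is the sum of the merged weights.
merge 21/250 + 19/125 → 59/250
merge 59/250 + 119/500 → 237/500
merge 251/1000 + 11/40 → 263/500
merge 237/500 + 263/500 → 1
L = 59/250 + 237/500 + 263/500 + 1 = 559/250 = 2.236 bits/symbol.

2.236 bits/symbol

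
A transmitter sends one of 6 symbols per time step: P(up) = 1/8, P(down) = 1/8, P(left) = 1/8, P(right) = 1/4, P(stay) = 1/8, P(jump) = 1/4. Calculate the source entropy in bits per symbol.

Each probability is a power of 1/2, so log₂(1/p) is an integer.
H = Σ p·log₂(1/p) = 1/8·3 + 1/8·3 + 1/8·3 + 1/4·2 + 1/8·3 + 1/4·2 = 2.5 bits.

2.5 bits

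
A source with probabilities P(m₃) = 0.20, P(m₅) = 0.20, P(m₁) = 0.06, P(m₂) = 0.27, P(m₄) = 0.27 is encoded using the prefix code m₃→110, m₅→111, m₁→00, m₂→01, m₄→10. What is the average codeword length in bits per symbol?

2.4 bits/symbol

L̄ = Σ pᵢ·ℓᵢ = 0.20·3 + 0.20·3 + 0.06·2 + 0.27·2 + 0.27·2 = 2.4 bits/symbol.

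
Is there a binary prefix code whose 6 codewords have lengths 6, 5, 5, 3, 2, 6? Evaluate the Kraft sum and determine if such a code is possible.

0.46875; yes

With common denominator 2^6 = 64: Σ 2^(−ℓᵢ) = 1/64 + 2/64 + 2/64 + 8/64 + 16/64 + 1/64 = 30/64 = 0.46875.
Kraft's inequality requires Σ ≤ 1; here Σ = 0.46875 ≤ 1, so such a prefix code exists.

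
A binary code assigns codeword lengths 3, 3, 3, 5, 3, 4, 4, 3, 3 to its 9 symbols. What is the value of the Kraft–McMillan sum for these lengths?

With common denominator 2^5 = 32: Σ 2^(−ℓᵢ) = 4/32 + 4/32 + 4/32 + 1/32 + 4/32 + 2/32 + 2/32 + 4/32 + 4/32 = 29/32 = 0.90625.

0.90625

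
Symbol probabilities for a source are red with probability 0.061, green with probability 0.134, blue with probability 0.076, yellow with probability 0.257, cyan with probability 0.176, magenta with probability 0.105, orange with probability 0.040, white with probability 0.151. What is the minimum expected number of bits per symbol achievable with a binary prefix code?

2.844 bits/symbol

Repeatedly combine the two least-probable nodes; the expected code length is the sum of the merged weights.
merge 1/25 + 61/1000 → 101/1000
merge 19/250 + 101/1000 → 177/1000
merge 21/200 + 67/500 → 239/1000
merge 151/1000 + 22/125 → 327/1000
merge 177/1000 + 239/1000 → 52/125
merge 257/1000 + 327/1000 → 73/125
merge 52/125 + 73/125 → 1
L = 101/1000 + 177/1000 + 239/1000 + 327/1000 + 52/125 + 73/125 + 1 = 711/250 = 2.844 bits/symbol.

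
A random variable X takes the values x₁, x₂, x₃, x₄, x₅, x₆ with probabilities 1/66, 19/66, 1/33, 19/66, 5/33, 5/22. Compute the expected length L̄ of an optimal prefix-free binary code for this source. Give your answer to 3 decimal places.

Repeatedly combine the two least-probable nodes; the expected code length is the sum of the merged weights.
merge 1/66 + 1/33 → 1/22
merge 1/22 + 5/33 → 13/66
merge 13/66 + 5/22 → 14/33
merge 19/66 + 19/66 → 19/33
merge 14/33 + 19/33 → 1
L = 1/22 + 13/66 + 14/33 + 19/33 + 1 = 74/33 ≈ 2.242 bits/symbol.

2.242 bits/symbol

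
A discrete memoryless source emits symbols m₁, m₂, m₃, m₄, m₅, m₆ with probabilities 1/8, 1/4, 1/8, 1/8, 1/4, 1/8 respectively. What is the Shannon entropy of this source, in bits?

Each probability is a power of 1/2, so log₂(1/p) is an integer.
H = Σ p·log₂(1/p) = 1/8·3 + 1/4·2 + 1/8·3 + 1/8·3 + 1/4·2 + 1/8·3 = 2.5 bits.

2.5 bits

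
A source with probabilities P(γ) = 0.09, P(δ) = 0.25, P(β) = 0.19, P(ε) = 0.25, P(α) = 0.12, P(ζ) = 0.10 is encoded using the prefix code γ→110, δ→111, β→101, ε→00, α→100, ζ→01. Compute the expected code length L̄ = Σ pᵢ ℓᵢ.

L̄ = Σ pᵢ·ℓᵢ = 0.09·3 + 0.25·3 + 0.19·3 + 0.25·2 + 0.12·3 + 0.10·2 = 2.65 bits/symbol.

2.65 bits/symbol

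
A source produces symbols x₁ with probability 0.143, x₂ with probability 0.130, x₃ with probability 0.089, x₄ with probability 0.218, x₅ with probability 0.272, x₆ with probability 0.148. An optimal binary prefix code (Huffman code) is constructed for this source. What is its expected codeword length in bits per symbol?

2.51 bits/symbol

Repeatedly combine the two least-probable nodes; the expected code length is the sum of the merged weights.
merge 89/1000 + 13/100 → 219/1000
merge 143/1000 + 37/250 → 291/1000
merge 109/500 + 219/1000 → 437/1000
merge 34/125 + 291/1000 → 563/1000
merge 437/1000 + 563/1000 → 1
L = 219/1000 + 291/1000 + 437/1000 + 563/1000 + 1 = 251/100 = 2.51 bits/symbol.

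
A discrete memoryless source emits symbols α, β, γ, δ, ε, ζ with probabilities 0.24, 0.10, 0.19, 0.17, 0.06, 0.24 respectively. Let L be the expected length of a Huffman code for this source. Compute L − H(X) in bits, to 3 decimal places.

0.036 bits

Entropy H = −Σ p log₂ p ≈ 2.4538 bits.
Huffman merges: 3/50+1/10→4/25; 4/25+17/100→33/100; 19/100+6/25→43/100; 6/25+33/100→57/100; 43/100+57/100→1. L = 249/100 ≈ 2.4900.
L − H = 2.4900 − 2.4538 = 0.036 bits.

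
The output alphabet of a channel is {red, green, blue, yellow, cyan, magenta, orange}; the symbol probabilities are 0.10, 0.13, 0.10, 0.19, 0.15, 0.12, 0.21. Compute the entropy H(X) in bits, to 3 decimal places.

2.753 bits

H = −Σ pᵢ log₂ pᵢ.
−0.10·log₂(0.10) = 0.3322
−0.13·log₂(0.13) = 0.3826
−0.10·log₂(0.10) = 0.3322
−0.19·log₂(0.19) = 0.4552
−0.15·log₂(0.15) = 0.4105
−0.12·log₂(0.12) = 0.3671
−0.21·log₂(0.21) = 0.4728
Sum ≈ 2.7527 → 2.753 bits.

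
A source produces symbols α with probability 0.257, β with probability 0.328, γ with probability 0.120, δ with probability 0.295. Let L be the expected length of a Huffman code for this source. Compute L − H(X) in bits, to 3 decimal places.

0.082 bits

Entropy H = −Σ p log₂ p ≈ 1.9179 bits.
Huffman merges: 3/25+257/1000→377/1000; 59/200+41/125→623/1000; 377/1000+623/1000→1. L = 2 ≈ 2.0000.
L − H = 2.0000 − 1.9179 = 0.082 bits.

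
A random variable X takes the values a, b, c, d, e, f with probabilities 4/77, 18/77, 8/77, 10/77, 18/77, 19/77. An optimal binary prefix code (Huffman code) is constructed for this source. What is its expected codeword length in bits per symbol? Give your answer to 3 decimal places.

Repeatedly combine the two least-probable nodes; the expected code length is the sum of the merged weights.
merge 4/77 + 8/77 → 12/77
merge 10/77 + 12/77 → 2/7
merge 18/77 + 18/77 → 36/77
merge 19/77 + 2/7 → 41/77
merge 36/77 + 41/77 → 1
L = 12/77 + 2/7 + 36/77 + 41/77 + 1 = 188/77 ≈ 2.442 bits/symbol.

2.442 bits/symbol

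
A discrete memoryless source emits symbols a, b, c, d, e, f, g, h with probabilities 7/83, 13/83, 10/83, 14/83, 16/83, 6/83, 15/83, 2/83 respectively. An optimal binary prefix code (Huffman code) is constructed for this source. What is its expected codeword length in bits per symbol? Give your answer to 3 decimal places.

Repeatedly combine the two least-probable nodes; the expected code length is the sum of the merged weights.
merge 2/83 + 6/83 → 8/83
merge 7/83 + 8/83 → 15/83
merge 10/83 + 13/83 → 23/83
merge 14/83 + 15/83 → 29/83
merge 15/83 + 16/83 → 31/83
merge 23/83 + 29/83 → 52/83
merge 31/83 + 52/83 → 1
L = 8/83 + 15/83 + 23/83 + 29/83 + 31/83 + 52/83 + 1 = 241/83 ≈ 2.904 bits/symbol.

2.904 bits/symbol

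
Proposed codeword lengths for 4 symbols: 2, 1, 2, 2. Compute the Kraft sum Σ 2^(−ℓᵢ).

1.25

With common denominator 2^2 = 4: Σ 2^(−ℓᵢ) = 1/4 + 2/4 + 1/4 + 1/4 = 5/4 = 1.25.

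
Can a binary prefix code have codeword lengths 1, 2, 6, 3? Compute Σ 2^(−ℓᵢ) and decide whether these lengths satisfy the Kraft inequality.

With common denominator 2^6 = 64: Σ 2^(−ℓᵢ) = 32/64 + 16/64 + 1/64 + 8/64 = 57/64 = 0.890625.
Kraft's inequality requires Σ ≤ 1; here Σ = 0.890625 ≤ 1, so such a prefix code exists.

0.890625; yes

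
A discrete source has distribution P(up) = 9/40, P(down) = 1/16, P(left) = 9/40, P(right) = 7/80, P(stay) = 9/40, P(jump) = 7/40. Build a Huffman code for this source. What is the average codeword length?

2.475 bits/symbol

Repeatedly combine the two least-probable nodes; the expected code length is the sum of the merged weights.
merge 1/16 + 7/80 → 3/20
merge 3/20 + 7/40 → 13/40
merge 9/40 + 9/40 → 9/20
merge 9/40 + 13/40 → 11/20
merge 9/20 + 11/20 → 1
L = 3/20 + 13/40 + 9/20 + 11/20 + 1 = 99/40 = 2.475 bits/symbol.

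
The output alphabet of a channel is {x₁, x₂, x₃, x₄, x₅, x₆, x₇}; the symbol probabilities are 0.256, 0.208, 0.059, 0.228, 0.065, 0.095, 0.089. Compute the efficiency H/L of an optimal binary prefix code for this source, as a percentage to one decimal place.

Entropy H = −Σ p log₂ p ≈ 2.5912 bits.
Huffman merges: 59/1000+13/200→31/250; 89/1000+19/200→23/125; 31/250+23/125→77/250; 26/125+57/250→109/250; 32/125+77/250→141/250; 109/250+141/250→1. L = 327/125 ≈ 2.6160.
Efficiency = H/L = 2.5912/2.6160 = 99.1%.

99.1%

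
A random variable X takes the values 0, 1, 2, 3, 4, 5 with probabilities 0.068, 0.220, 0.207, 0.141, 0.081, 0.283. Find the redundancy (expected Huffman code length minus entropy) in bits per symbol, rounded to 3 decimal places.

0.017 bits

Entropy H = −Σ p log₂ p ≈ 2.4222 bits.
Huffman merges: 17/250+81/1000→149/1000; 141/1000+149/1000→29/100; 207/1000+11/50→427/1000; 283/1000+29/100→573/1000; 427/1000+573/1000→1. L = 2439/1000 ≈ 2.4390.
L − H = 2.4390 − 2.4222 = 0.017 bits.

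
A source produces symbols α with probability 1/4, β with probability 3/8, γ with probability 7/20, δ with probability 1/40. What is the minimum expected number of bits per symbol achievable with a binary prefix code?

Repeatedly combine the two least-probable nodes; the expected code length is the sum of the merged weights.
merge 1/40 + 1/4 → 11/40
merge 11/40 + 7/20 → 5/8
merge 3/8 + 5/8 → 1
L = 11/40 + 5/8 + 1 = 19/10 = 1.9 bits/symbol.

1.9 bits/symbol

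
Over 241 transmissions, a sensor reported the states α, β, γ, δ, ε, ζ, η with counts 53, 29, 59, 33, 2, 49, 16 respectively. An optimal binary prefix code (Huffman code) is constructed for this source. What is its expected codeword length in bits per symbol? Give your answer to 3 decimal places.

2.602 bits/symbol

Probabilities are the counts divided by 241.
Repeatedly combine the two least-probable nodes; the expected code length is the sum of the merged weights.
merge 2/241 + 16/241 → 18/241
merge 18/241 + 29/241 → 47/241
merge 33/241 + 47/241 → 80/241
merge 49/241 + 53/241 → 102/241
merge 59/241 + 80/241 → 139/241
merge 102/241 + 139/241 → 1
L = 18/241 + 47/241 + 80/241 + 102/241 + 139/241 + 1 = 627/241 ≈ 2.602 bits/symbol.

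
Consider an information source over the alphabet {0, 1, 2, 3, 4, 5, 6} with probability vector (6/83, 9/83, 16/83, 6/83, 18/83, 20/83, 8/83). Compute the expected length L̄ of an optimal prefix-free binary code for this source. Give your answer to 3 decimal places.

Repeatedly combine the two least-probable nodes; the expected code length is the sum of the merged weights.
merge 6/83 + 6/83 → 12/83
merge 8/83 + 9/83 → 17/83
merge 12/83 + 16/83 → 28/83
merge 17/83 + 18/83 → 35/83
merge 20/83 + 28/83 → 48/83
merge 35/83 + 48/83 → 1
L = 12/83 + 17/83 + 28/83 + 35/83 + 48/83 + 1 = 223/83 ≈ 2.687 bits/symbol.

2.687 bits/symbol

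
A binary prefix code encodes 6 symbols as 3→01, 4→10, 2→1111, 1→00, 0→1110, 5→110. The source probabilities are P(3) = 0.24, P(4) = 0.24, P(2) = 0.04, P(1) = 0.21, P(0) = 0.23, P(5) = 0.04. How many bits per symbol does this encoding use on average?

L̄ = Σ pᵢ·ℓᵢ = 0.24·2 + 0.24·2 + 0.04·4 + 0.21·2 + 0.23·4 + 0.04·3 = 2.58 bits/symbol.

2.58 bits/symbol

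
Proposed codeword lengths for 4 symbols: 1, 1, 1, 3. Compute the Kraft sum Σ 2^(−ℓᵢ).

1.625

With common denominator 2^3 = 8: Σ 2^(−ℓᵢ) = 4/8 + 4/8 + 4/8 + 1/8 = 13/8 = 1.625.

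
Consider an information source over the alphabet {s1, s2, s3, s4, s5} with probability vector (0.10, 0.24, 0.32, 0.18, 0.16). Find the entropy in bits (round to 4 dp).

2.2207 bits

H = −Σ pᵢ log₂ pᵢ.
−0.10·log₂(0.10) = 0.3322
−0.24·log₂(0.24) = 0.4941
−0.32·log₂(0.32) = 0.5260
−0.18·log₂(0.18) = 0.4453
−0.16·log₂(0.16) = 0.4230
Sum ≈ 2.2207 → 2.2207 bits.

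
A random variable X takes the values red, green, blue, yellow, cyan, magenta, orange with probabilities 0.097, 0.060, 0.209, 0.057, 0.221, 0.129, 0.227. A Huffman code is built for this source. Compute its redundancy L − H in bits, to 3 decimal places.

0.043 bits

Entropy H = −Σ p log₂ p ≈ 2.6257 bits.
Huffman merges: 57/1000+3/50→117/1000; 97/1000+117/1000→107/500; 129/1000+209/1000→169/500; 107/500+221/1000→87/200; 227/1000+169/500→113/200; 87/200+113/200→1. L = 2669/1000 ≈ 2.6690.
L − H = 2.6690 − 2.6257 = 0.043 bits.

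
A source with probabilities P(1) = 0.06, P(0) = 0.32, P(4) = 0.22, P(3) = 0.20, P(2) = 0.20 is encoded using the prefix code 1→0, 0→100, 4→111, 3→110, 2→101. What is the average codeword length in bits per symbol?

2.88 bits/symbol

L̄ = Σ pᵢ·ℓᵢ = 0.06·1 + 0.32·3 + 0.22·3 + 0.20·3 + 0.20·3 = 2.88 bits/symbol.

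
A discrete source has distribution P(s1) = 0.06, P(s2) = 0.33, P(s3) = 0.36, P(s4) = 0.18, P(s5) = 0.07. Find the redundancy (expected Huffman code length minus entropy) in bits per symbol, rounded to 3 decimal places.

Entropy H = −Σ p log₂ p ≈ 2.0158 bits.
Huffman merges: 3/50+7/100→13/100; 13/100+9/50→31/100; 31/100+33/100→16/25; 9/25+16/25→1. L = 52/25 ≈ 2.0800.
L − H = 2.0800 − 2.0158 = 0.064 bits.

0.064 bits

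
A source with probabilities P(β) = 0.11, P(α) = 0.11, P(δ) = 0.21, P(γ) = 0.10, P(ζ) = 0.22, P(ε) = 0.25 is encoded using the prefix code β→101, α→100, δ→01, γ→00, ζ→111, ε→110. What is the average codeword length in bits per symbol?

L̄ = Σ pᵢ·ℓᵢ = 0.11·3 + 0.11·3 + 0.21·2 + 0.10·2 + 0.22·3 + 0.25·3 = 2.69 bits/symbol.

2.69 bits/symbol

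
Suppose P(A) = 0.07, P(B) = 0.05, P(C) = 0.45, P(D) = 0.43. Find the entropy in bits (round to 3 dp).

1.527 bits

H = −Σ pᵢ log₂ pᵢ.
−0.07·log₂(0.07) = 0.2686
−0.05·log₂(0.05) = 0.2161
−0.45·log₂(0.45) = 0.5184
−0.43·log₂(0.43) = 0.5236
Sum ≈ 1.5266 → 1.527 bits.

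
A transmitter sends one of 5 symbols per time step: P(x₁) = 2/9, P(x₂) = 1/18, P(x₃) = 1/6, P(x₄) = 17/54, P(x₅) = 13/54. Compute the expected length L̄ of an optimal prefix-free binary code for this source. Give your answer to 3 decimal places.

2.222 bits/symbol

Repeatedly combine the two least-probable nodes; the expected code length is the sum of the merged weights.
merge 1/18 + 1/6 → 2/9
merge 2/9 + 2/9 → 4/9
merge 13/54 + 17/54 → 5/9
merge 4/9 + 5/9 → 1
L = 2/9 + 4/9 + 5/9 + 1 = 20/9 ≈ 2.222 bits/symbol.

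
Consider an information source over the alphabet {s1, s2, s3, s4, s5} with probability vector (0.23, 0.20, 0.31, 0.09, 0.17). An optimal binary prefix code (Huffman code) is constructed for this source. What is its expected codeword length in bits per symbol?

2.26 bits/symbol

Repeatedly combine the two least-probable nodes; the expected code length is the sum of the merged weights.
merge 9/100 + 17/100 → 13/50
merge 1/5 + 23/100 → 43/100
merge 13/50 + 31/100 → 57/100
merge 43/100 + 57/100 → 1
L = 13/50 + 43/100 + 57/100 + 1 = 113/50 = 2.26 bits/symbol.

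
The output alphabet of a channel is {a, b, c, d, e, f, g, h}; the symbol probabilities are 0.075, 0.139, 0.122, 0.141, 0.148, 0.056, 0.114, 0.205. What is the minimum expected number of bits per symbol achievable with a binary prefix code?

Repeatedly combine the two least-probable nodes; the expected code length is the sum of the merged weights.
merge 7/125 + 3/40 → 131/1000
merge 57/500 + 61/500 → 59/250
merge 131/1000 + 139/1000 → 27/100
merge 141/1000 + 37/250 → 289/1000
merge 41/200 + 59/250 → 441/1000
merge 27/100 + 289/1000 → 559/1000
merge 441/1000 + 559/1000 → 1
L = 131/1000 + 59/250 + 27/100 + 289/1000 + 441/1000 + 559/1000 + 1 = 1463/500 = 2.926 bits/symbol.

2.926 bits/symbol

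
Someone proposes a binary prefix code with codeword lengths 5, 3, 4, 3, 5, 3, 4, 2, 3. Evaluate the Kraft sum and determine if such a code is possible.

With common denominator 2^5 = 32: Σ 2^(−ℓᵢ) = 1/32 + 4/32 + 2/32 + 4/32 + 1/32 + 4/32 + 2/32 + 8/32 + 4/32 = 30/32 = 0.9375.
Kraft's inequality requires Σ ≤ 1; here Σ = 0.9375 ≤ 1, so such a prefix code exists.

0.9375; yes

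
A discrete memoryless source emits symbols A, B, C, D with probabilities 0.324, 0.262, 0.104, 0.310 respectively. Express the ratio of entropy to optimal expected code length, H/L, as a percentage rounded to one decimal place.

Entropy H = −Σ p log₂ p ≈ 1.8965 bits.
Huffman merges: 13/125+131/500→183/500; 31/100+81/250→317/500; 183/500+317/500→1. L = 2 ≈ 2.0000.
Efficiency = H/L = 1.8965/2.0000 = 94.8%.

94.8%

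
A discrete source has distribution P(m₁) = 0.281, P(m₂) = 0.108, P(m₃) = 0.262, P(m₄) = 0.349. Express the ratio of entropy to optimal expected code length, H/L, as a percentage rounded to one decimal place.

94.9%

Entropy H = −Σ p log₂ p ≈ 1.8977 bits.
Huffman merges: 27/250+131/500→37/100; 281/1000+349/1000→63/100; 37/100+63/100→1. L = 2 ≈ 2.0000.
Efficiency = H/L = 1.8977/2.0000 = 94.9%.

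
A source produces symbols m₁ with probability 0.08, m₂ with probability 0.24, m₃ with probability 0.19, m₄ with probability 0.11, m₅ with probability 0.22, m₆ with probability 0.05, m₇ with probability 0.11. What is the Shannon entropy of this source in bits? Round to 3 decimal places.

H = −Σ pᵢ log₂ pᵢ.
−0.08·log₂(0.08) = 0.2915
−0.24·log₂(0.24) = 0.4941
−0.19·log₂(0.19) = 0.4552
−0.11·log₂(0.11) = 0.3503
−0.22·log₂(0.22) = 0.4806
−0.05·log₂(0.05) = 0.2161
−0.11·log₂(0.11) = 0.3503
Sum ≈ 2.6381 → 2.638 bits.

2.638 bits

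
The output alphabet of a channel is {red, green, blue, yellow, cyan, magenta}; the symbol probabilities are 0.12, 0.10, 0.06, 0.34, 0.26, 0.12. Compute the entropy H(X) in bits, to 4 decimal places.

H = −Σ pᵢ log₂ pᵢ.
−0.12·log₂(0.12) = 0.3671
−0.10·log₂(0.10) = 0.3322
−0.06·log₂(0.06) = 0.2435
−0.34·log₂(0.34) = 0.5292
−0.26·log₂(0.26) = 0.5053
−0.12·log₂(0.12) = 0.3671
Sum ≈ 2.3443 → 2.3443 bits.

2.3443 bits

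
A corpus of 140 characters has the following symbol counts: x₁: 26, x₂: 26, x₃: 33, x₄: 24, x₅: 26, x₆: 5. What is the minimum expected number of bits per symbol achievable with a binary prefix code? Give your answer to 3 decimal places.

2.579 bits/symbol

Probabilities are the counts divided by 140.
Repeatedly combine the two least-probable nodes; the expected code length is the sum of the merged weights.
merge 1/28 + 6/35 → 29/140
merge 13/70 + 13/70 → 13/35
merge 13/70 + 29/140 → 11/28
merge 33/140 + 13/35 → 17/28
merge 11/28 + 17/28 → 1
L = 29/140 + 13/35 + 11/28 + 17/28 + 1 = 361/140 ≈ 2.579 bits/symbol.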